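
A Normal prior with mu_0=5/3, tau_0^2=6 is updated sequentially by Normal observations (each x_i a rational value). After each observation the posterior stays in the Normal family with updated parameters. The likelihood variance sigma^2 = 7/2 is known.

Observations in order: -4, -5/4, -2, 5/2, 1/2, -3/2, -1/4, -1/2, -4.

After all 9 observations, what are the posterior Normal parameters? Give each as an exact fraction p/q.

obs 1: x=-4 → posterior Normal(-109/57, 42/19)
obs 2: x=-5/4 → posterior Normal(-154/93, 42/31)
obs 3: x=-2 → posterior Normal(-226/129, 42/43)
obs 4: x=5/2 → posterior Normal(-136/165, 42/55)
obs 5: x=1/2 → posterior Normal(-118/201, 42/67)
obs 6: x=-3/2 → posterior Normal(-172/237, 42/79)
obs 7: x=-1/4 → posterior Normal(-181/273, 6/13)
obs 8: x=-1/2 → posterior Normal(-199/309, 42/103)
obs 9: x=-4 → posterior Normal(-343/345, 42/115)

mu_0=-343/345, tau_0^2=42/115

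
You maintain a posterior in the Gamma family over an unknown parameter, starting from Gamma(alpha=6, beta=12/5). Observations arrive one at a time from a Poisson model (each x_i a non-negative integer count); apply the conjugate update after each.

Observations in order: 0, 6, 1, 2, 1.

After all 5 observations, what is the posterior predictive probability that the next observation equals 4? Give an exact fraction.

obs 1: x=0 → posterior Gamma(6, 17/5)
obs 2: x=6 → posterior Gamma(12, 22/5)
obs 3: x=1 → posterior Gamma(13, 27/5)
obs 4: x=2 → posterior Gamma(15, 32/5)
obs 5: x=1 → posterior Gamma(16, 37/5)

2490635217682590459384112401875/24311097322980555588649737781248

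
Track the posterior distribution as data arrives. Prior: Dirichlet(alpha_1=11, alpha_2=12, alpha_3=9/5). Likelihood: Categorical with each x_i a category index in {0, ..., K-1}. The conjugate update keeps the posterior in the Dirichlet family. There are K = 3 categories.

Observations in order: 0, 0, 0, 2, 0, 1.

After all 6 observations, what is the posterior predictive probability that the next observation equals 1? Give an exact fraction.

obs 1: x=0 → posterior Dirichlet(12, 12, 9/5)
obs 2: x=0 → posterior Dirichlet(13, 12, 9/5)
obs 3: x=0 → posterior Dirichlet(14, 12, 9/5)
obs 4: x=2 → posterior Dirichlet(14, 12, 14/5)
obs 5: x=0 → posterior Dirichlet(15, 12, 14/5)
obs 6: x=1 → posterior Dirichlet(15, 13, 14/5)

65/154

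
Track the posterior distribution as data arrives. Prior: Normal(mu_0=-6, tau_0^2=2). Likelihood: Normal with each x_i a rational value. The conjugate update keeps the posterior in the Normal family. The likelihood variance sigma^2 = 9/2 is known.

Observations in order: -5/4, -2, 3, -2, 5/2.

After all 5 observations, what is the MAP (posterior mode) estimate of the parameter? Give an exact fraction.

obs 1: x=-5/4 → posterior Normal(-59/13, 18/13)
obs 2: x=-2 → posterior Normal(-67/17, 18/17)
obs 3: x=3 → posterior Normal(-55/21, 6/7)
obs 4: x=-2 → posterior Normal(-63/25, 18/25)
obs 5: x=5/2 → posterior Normal(-53/29, 18/29)

-53/29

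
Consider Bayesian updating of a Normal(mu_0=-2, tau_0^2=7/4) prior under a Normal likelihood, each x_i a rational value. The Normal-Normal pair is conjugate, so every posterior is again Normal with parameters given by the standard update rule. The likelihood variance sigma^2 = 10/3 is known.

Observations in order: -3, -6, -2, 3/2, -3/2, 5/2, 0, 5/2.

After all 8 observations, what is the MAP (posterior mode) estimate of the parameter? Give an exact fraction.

-103/104

obs 1: x=-3 → posterior Normal(-143/61, 70/61)
obs 2: x=-6 → posterior Normal(-269/82, 35/41)
obs 3: x=-2 → posterior Normal(-311/103, 70/103)
obs 4: x=3/2 → posterior Normal(-559/248, 35/62)
obs 5: x=-3/2 → posterior Normal(-311/145, 14/29)
obs 6: x=5/2 → posterior Normal(-517/332, 35/83)
obs 7: x=0 → posterior Normal(-47/34, 70/187)
obs 8: x=5/2 → posterior Normal(-103/104, 35/104)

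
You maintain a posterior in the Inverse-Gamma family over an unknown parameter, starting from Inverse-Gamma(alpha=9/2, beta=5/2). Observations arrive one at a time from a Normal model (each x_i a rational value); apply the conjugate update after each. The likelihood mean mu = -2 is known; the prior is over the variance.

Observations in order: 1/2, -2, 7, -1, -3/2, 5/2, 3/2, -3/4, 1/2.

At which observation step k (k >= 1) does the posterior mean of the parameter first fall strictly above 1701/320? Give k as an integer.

k = 3

obs 1: x=1/2 → posterior Inverse-Gamma(5, 45/8)
obs 2: x=-2 → posterior Inverse-Gamma(11/2, 45/8)
obs 3: x=7 → posterior Inverse-Gamma(6, 369/8)
obs 4: x=-1 → posterior Inverse-Gamma(13/2, 373/8)
obs 5: x=-3/2 → posterior Inverse-Gamma(7, 187/4)
obs 6: x=5/2 → posterior Inverse-Gamma(15/2, 455/8)
obs 7: x=3/2 → posterior Inverse-Gamma(8, 63)
obs 8: x=-3/4 → posterior Inverse-Gamma(17/2, 2041/32)
obs 9: x=1/2 → posterior Inverse-Gamma(9, 2141/32)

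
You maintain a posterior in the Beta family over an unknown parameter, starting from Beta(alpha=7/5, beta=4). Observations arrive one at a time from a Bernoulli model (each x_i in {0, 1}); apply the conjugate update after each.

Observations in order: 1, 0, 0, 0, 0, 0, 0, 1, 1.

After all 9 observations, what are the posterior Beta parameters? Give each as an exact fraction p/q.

alpha=22/5, beta=10

obs 1: x=1 → posterior Beta(12/5, 4)
obs 2: x=0 → posterior Beta(12/5, 5)
obs 3: x=0 → posterior Beta(12/5, 6)
obs 4: x=0 → posterior Beta(12/5, 7)
obs 5: x=0 → posterior Beta(12/5, 8)
obs 6: x=0 → posterior Beta(12/5, 9)
obs 7: x=0 → posterior Beta(12/5, 10)
obs 8: x=1 → posterior Beta(17/5, 10)
obs 9: x=1 → posterior Beta(22/5, 10)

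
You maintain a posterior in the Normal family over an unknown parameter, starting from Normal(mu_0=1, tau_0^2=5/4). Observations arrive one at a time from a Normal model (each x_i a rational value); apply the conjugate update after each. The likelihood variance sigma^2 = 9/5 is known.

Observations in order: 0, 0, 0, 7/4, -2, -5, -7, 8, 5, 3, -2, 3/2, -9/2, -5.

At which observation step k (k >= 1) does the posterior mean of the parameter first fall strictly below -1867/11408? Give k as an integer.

k = 6

obs 1: x=0 → posterior Normal(36/61, 45/61)
obs 2: x=0 → posterior Normal(18/43, 45/86)
obs 3: x=0 → posterior Normal(12/37, 15/37)
obs 4: x=7/4 → posterior Normal(319/544, 45/136)
obs 5: x=-2 → posterior Normal(17/92, 45/161)
obs 6: x=-5 → posterior Normal(-127/248, 15/62)
obs 7: x=-7 → posterior Normal(-1081/844, 45/211)
obs 8: x=8 → posterior Normal(-281/944, 45/236)
obs 9: x=5 → posterior Normal(73/348, 5/29)
obs 10: x=3 → posterior Normal(519/1144, 45/286)
obs 11: x=-2 → posterior Normal(319/1244, 45/311)
obs 12: x=3/2 → posterior Normal(67/192, 15/112)
obs 13: x=-9/2 → posterior Normal(1/76, 45/361)
obs 14: x=-5 → posterior Normal(-481/1544, 45/386)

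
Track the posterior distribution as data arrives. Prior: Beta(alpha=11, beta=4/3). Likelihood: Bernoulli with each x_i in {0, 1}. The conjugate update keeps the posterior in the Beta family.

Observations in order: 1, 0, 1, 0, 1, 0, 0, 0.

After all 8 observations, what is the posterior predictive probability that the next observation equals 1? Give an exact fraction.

obs 1: x=1 → posterior Beta(12, 4/3)
obs 2: x=0 → posterior Beta(12, 7/3)
obs 3: x=1 → posterior Beta(13, 7/3)
obs 4: x=0 → posterior Beta(13, 10/3)
obs 5: x=1 → posterior Beta(14, 10/3)
obs 6: x=0 → posterior Beta(14, 13/3)
obs 7: x=0 → posterior Beta(14, 16/3)
obs 8: x=0 → posterior Beta(14, 19/3)

42/61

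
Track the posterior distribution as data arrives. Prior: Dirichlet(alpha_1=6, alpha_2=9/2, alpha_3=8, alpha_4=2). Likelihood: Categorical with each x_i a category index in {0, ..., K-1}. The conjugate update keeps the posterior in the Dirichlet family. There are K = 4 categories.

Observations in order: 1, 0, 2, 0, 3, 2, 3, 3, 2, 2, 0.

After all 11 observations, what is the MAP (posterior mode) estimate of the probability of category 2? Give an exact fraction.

obs 1: x=1 → posterior Dirichlet(6, 11/2, 8, 2)
obs 2: x=0 → posterior Dirichlet(7, 11/2, 8, 2)
obs 3: x=2 → posterior Dirichlet(7, 11/2, 9, 2)
obs 4: x=0 → posterior Dirichlet(8, 11/2, 9, 2)
obs 5: x=3 → posterior Dirichlet(8, 11/2, 9, 3)
obs 6: x=2 → posterior Dirichlet(8, 11/2, 10, 3)
obs 7: x=3 → posterior Dirichlet(8, 11/2, 10, 4)
obs 8: x=3 → posterior Dirichlet(8, 11/2, 10, 5)
obs 9: x=2 → posterior Dirichlet(8, 11/2, 11, 5)
obs 10: x=2 → posterior Dirichlet(8, 11/2, 12, 5)
obs 11: x=0 → posterior Dirichlet(9, 11/2, 12, 5)

2/5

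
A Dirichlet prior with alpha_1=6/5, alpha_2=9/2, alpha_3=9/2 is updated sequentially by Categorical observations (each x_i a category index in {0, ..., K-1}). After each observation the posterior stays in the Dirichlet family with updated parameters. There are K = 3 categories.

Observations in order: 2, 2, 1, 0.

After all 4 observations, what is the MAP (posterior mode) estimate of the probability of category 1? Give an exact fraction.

obs 1: x=2 → posterior Dirichlet(6/5, 9/2, 11/2)
obs 2: x=2 → posterior Dirichlet(6/5, 9/2, 13/2)
obs 3: x=1 → posterior Dirichlet(6/5, 11/2, 13/2)
obs 4: x=0 → posterior Dirichlet(11/5, 11/2, 13/2)

45/112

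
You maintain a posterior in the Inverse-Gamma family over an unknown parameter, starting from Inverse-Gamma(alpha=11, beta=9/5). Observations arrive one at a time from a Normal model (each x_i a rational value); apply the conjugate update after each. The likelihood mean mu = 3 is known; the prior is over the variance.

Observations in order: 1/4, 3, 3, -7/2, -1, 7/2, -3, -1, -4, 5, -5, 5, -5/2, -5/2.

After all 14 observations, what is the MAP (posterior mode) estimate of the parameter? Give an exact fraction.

24253/3040

obs 1: x=1/4 → posterior Inverse-Gamma(23/2, 893/160)
obs 2: x=3 → posterior Inverse-Gamma(12, 893/160)
obs 3: x=3 → posterior Inverse-Gamma(25/2, 893/160)
obs 4: x=-7/2 → posterior Inverse-Gamma(13, 4273/160)
obs 5: x=-1 → posterior Inverse-Gamma(27/2, 5553/160)
obs 6: x=7/2 → posterior Inverse-Gamma(14, 5573/160)
obs 7: x=-3 → posterior Inverse-Gamma(29/2, 8453/160)
obs 8: x=-1 → posterior Inverse-Gamma(15, 9733/160)
obs 9: x=-4 → posterior Inverse-Gamma(31/2, 13653/160)
obs 10: x=5 → posterior Inverse-Gamma(16, 13973/160)
obs 11: x=-5 → posterior Inverse-Gamma(33/2, 19093/160)
obs 12: x=5 → posterior Inverse-Gamma(17, 19413/160)
obs 13: x=-5/2 → posterior Inverse-Gamma(35/2, 21833/160)
obs 14: x=-5/2 → posterior Inverse-Gamma(18, 24253/160)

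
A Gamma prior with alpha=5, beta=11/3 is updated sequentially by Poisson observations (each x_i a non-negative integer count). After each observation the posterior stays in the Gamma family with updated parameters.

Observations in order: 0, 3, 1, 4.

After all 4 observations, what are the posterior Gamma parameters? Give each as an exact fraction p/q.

obs 1: x=0 → posterior Gamma(5, 14/3)
obs 2: x=3 → posterior Gamma(8, 17/3)
obs 3: x=1 → posterior Gamma(9, 20/3)
obs 4: x=4 → posterior Gamma(13, 23/3)

alpha=13, beta=23/3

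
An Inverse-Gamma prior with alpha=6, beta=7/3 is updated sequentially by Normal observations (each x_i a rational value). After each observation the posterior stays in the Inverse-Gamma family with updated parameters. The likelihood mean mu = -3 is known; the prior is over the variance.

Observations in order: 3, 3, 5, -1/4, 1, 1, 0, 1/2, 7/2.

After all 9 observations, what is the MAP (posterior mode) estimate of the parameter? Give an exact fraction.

obs 1: x=3 → posterior Inverse-Gamma(13/2, 61/3)
obs 2: x=3 → posterior Inverse-Gamma(7, 115/3)
obs 3: x=5 → posterior Inverse-Gamma(15/2, 211/3)
obs 4: x=-1/4 → posterior Inverse-Gamma(8, 7115/96)
obs 5: x=1 → posterior Inverse-Gamma(17/2, 7883/96)
obs 6: x=1 → posterior Inverse-Gamma(9, 8651/96)
obs 7: x=0 → posterior Inverse-Gamma(19/2, 9083/96)
obs 8: x=1/2 → posterior Inverse-Gamma(10, 9671/96)
obs 9: x=7/2 → posterior Inverse-Gamma(21/2, 11699/96)

11699/1104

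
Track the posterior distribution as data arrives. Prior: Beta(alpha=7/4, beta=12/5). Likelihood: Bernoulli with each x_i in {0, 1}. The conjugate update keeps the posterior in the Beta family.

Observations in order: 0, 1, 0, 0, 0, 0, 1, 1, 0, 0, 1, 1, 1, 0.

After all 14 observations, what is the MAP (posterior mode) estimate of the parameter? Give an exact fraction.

135/323

obs 1: x=0 → posterior Beta(7/4, 17/5)
obs 2: x=1 → posterior Beta(11/4, 17/5)
obs 3: x=0 → posterior Beta(11/4, 22/5)
obs 4: x=0 → posterior Beta(11/4, 27/5)
obs 5: x=0 → posterior Beta(11/4, 32/5)
obs 6: x=0 → posterior Beta(11/4, 37/5)
obs 7: x=1 → posterior Beta(15/4, 37/5)
obs 8: x=1 → posterior Beta(19/4, 37/5)
obs 9: x=0 → posterior Beta(19/4, 42/5)
obs 10: x=0 → posterior Beta(19/4, 47/5)
obs 11: x=1 → posterior Beta(23/4, 47/5)
obs 12: x=1 → posterior Beta(27/4, 47/5)
obs 13: x=1 → posterior Beta(31/4, 47/5)
obs 14: x=0 → posterior Beta(31/4, 52/5)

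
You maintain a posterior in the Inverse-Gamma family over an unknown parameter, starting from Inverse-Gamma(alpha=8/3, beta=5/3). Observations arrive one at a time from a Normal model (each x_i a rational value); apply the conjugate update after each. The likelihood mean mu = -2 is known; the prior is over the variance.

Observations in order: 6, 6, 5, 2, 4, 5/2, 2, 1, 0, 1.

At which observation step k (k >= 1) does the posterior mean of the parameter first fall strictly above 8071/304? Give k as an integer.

k = 3

obs 1: x=6 → posterior Inverse-Gamma(19/6, 101/3)
obs 2: x=6 → posterior Inverse-Gamma(11/3, 197/3)
obs 3: x=5 → posterior Inverse-Gamma(25/6, 541/6)
obs 4: x=2 → posterior Inverse-Gamma(14/3, 589/6)
obs 5: x=4 → posterior Inverse-Gamma(31/6, 697/6)
obs 6: x=5/2 → posterior Inverse-Gamma(17/3, 3031/24)
obs 7: x=2 → posterior Inverse-Gamma(37/6, 3223/24)
obs 8: x=1 → posterior Inverse-Gamma(20/3, 3331/24)
obs 9: x=0 → posterior Inverse-Gamma(43/6, 3379/24)
obs 10: x=1 → posterior Inverse-Gamma(23/3, 3487/24)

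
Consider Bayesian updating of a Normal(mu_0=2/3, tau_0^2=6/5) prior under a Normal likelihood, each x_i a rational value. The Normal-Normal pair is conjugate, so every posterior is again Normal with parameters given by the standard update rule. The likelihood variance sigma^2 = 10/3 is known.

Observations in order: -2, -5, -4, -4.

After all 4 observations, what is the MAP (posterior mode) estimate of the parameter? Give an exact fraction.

-355/183

obs 1: x=-2 → posterior Normal(-2/51, 15/17)
obs 2: x=-5 → posterior Normal(-139/129, 30/43)
obs 3: x=-4 → posterior Normal(-19/12, 15/26)
obs 4: x=-4 → posterior Normal(-355/183, 30/61)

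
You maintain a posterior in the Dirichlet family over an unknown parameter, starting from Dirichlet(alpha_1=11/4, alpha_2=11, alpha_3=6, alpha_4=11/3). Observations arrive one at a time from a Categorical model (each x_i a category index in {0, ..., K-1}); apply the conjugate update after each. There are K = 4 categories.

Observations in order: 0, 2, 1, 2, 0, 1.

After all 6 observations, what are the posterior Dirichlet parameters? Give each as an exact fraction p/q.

alpha_1=19/4, alpha_2=13, alpha_3=8, alpha_4=11/3

obs 1: x=0 → posterior Dirichlet(15/4, 11, 6, 11/3)
obs 2: x=2 → posterior Dirichlet(15/4, 11, 7, 11/3)
obs 3: x=1 → posterior Dirichlet(15/4, 12, 7, 11/3)
obs 4: x=2 → posterior Dirichlet(15/4, 12, 8, 11/3)
obs 5: x=0 → posterior Dirichlet(19/4, 12, 8, 11/3)
obs 6: x=1 → posterior Dirichlet(19/4, 13, 8, 11/3)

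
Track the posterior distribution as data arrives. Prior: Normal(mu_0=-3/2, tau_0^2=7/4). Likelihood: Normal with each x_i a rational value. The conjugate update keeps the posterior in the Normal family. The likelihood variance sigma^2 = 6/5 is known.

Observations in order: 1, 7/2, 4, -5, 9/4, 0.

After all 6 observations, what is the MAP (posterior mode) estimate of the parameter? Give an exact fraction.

obs 1: x=1 → posterior Normal(-1/59, 42/59)
obs 2: x=7/2 → posterior Normal(243/188, 21/47)
obs 3: x=4 → posterior Normal(523/258, 14/43)
obs 4: x=-5 → posterior Normal(173/328, 21/82)
obs 5: x=9/4 → posterior Normal(661/796, 42/199)
obs 6: x=0 → posterior Normal(661/936, 7/39)

661/936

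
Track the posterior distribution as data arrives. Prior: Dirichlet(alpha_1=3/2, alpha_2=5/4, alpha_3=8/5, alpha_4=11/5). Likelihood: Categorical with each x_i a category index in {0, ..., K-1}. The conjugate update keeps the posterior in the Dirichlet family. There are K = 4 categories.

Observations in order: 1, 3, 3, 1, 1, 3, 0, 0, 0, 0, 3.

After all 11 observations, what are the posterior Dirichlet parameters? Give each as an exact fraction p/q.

alpha_1=11/2, alpha_2=17/4, alpha_3=8/5, alpha_4=31/5

obs 1: x=1 → posterior Dirichlet(3/2, 9/4, 8/5, 11/5)
obs 2: x=3 → posterior Dirichlet(3/2, 9/4, 8/5, 16/5)
obs 3: x=3 → posterior Dirichlet(3/2, 9/4, 8/5, 21/5)
obs 4: x=1 → posterior Dirichlet(3/2, 13/4, 8/5, 21/5)
obs 5: x=1 → posterior Dirichlet(3/2, 17/4, 8/5, 21/5)
obs 6: x=3 → posterior Dirichlet(3/2, 17/4, 8/5, 26/5)
obs 7: x=0 → posterior Dirichlet(5/2, 17/4, 8/5, 26/5)
obs 8: x=0 → posterior Dirichlet(7/2, 17/4, 8/5, 26/5)
obs 9: x=0 → posterior Dirichlet(9/2, 17/4, 8/5, 26/5)
obs 10: x=0 → posterior Dirichlet(11/2, 17/4, 8/5, 26/5)
obs 11: x=3 → posterior Dirichlet(11/2, 17/4, 8/5, 31/5)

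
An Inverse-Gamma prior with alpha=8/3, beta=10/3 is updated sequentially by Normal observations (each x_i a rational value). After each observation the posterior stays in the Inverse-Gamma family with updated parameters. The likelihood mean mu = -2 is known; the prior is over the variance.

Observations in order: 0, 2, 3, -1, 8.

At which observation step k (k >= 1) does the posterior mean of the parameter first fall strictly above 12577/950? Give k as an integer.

obs 1: x=0 → posterior Inverse-Gamma(19/6, 16/3)
obs 2: x=2 → posterior Inverse-Gamma(11/3, 40/3)
obs 3: x=3 → posterior Inverse-Gamma(25/6, 155/6)
obs 4: x=-1 → posterior Inverse-Gamma(14/3, 79/3)
obs 5: x=8 → posterior Inverse-Gamma(31/6, 229/3)

k = 5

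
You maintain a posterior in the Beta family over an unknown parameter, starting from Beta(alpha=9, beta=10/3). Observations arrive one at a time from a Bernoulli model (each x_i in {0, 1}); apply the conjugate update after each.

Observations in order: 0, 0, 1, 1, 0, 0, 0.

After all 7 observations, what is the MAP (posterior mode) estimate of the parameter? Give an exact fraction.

obs 1: x=0 → posterior Beta(9, 13/3)
obs 2: x=0 → posterior Beta(9, 16/3)
obs 3: x=1 → posterior Beta(10, 16/3)
obs 4: x=1 → posterior Beta(11, 16/3)
obs 5: x=0 → posterior Beta(11, 19/3)
obs 6: x=0 → posterior Beta(11, 22/3)
obs 7: x=0 → posterior Beta(11, 25/3)

15/26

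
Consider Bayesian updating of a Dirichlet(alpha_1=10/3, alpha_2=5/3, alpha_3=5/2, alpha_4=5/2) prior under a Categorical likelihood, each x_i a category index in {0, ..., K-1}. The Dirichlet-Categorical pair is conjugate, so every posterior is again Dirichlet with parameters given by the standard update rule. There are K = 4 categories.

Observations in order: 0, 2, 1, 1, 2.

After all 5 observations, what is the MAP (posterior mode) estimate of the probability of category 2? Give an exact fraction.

obs 1: x=0 → posterior Dirichlet(13/3, 5/3, 5/2, 5/2)
obs 2: x=2 → posterior Dirichlet(13/3, 5/3, 7/2, 5/2)
obs 3: x=1 → posterior Dirichlet(13/3, 8/3, 7/2, 5/2)
obs 4: x=1 → posterior Dirichlet(13/3, 11/3, 7/2, 5/2)
obs 5: x=2 → posterior Dirichlet(13/3, 11/3, 9/2, 5/2)

7/22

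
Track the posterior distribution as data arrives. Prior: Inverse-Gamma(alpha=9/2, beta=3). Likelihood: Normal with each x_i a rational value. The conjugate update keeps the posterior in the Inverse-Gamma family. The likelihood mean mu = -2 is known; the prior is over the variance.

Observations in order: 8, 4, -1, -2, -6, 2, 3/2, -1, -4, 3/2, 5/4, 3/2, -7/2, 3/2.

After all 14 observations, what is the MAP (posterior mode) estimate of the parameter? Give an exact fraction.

obs 1: x=8 → posterior Inverse-Gamma(5, 53)
obs 2: x=4 → posterior Inverse-Gamma(11/2, 71)
obs 3: x=-1 → posterior Inverse-Gamma(6, 143/2)
obs 4: x=-2 → posterior Inverse-Gamma(13/2, 143/2)
obs 5: x=-6 → posterior Inverse-Gamma(7, 159/2)
obs 6: x=2 → posterior Inverse-Gamma(15/2, 175/2)
obs 7: x=3/2 → posterior Inverse-Gamma(8, 749/8)
obs 8: x=-1 → posterior Inverse-Gamma(17/2, 753/8)
obs 9: x=-4 → posterior Inverse-Gamma(9, 769/8)
obs 10: x=3/2 → posterior Inverse-Gamma(19/2, 409/4)
obs 11: x=5/4 → posterior Inverse-Gamma(10, 3441/32)
obs 12: x=3/2 → posterior Inverse-Gamma(21/2, 3637/32)
obs 13: x=-7/2 → posterior Inverse-Gamma(11, 3673/32)
obs 14: x=3/2 → posterior Inverse-Gamma(23/2, 3869/32)

3869/400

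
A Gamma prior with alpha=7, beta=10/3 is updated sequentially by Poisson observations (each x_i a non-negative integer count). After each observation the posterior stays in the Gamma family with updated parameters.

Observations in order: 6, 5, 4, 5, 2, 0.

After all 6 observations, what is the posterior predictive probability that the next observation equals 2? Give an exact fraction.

3633412243674834952435222471133828089192120320/17069174130723235958610643029059314756044734431

obs 1: x=6 → posterior Gamma(13, 13/3)
obs 2: x=5 → posterior Gamma(18, 16/3)
obs 3: x=4 → posterior Gamma(22, 19/3)
obs 4: x=5 → posterior Gamma(27, 22/3)
obs 5: x=2 → posterior Gamma(29, 25/3)
obs 6: x=0 → posterior Gamma(29, 28/3)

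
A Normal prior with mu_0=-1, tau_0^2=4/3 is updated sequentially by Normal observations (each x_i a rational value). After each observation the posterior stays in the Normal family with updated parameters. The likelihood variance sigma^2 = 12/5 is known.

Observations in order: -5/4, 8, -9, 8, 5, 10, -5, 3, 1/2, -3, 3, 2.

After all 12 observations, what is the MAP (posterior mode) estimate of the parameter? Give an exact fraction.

389/276

obs 1: x=-5/4 → posterior Normal(-61/56, 6/7)
obs 2: x=8 → posterior Normal(99/76, 12/19)
obs 3: x=-9 → posterior Normal(-27/32, 1/2)
obs 4: x=8 → posterior Normal(79/116, 12/29)
obs 5: x=5 → posterior Normal(179/136, 6/17)
obs 6: x=10 → posterior Normal(379/156, 4/13)
obs 7: x=-5 → posterior Normal(279/176, 3/11)
obs 8: x=3 → posterior Normal(339/196, 12/49)
obs 9: x=1/2 → posterior Normal(349/216, 2/9)
obs 10: x=-3 → posterior Normal(289/236, 12/59)
obs 11: x=3 → posterior Normal(349/256, 3/16)
obs 12: x=2 → posterior Normal(389/276, 4/23)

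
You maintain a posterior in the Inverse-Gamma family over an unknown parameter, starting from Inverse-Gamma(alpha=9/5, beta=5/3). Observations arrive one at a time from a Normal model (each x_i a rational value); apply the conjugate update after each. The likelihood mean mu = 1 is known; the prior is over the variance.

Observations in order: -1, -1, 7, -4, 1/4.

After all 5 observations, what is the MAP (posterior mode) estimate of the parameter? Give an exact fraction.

17495/2544

obs 1: x=-1 → posterior Inverse-Gamma(23/10, 11/3)
obs 2: x=-1 → posterior Inverse-Gamma(14/5, 17/3)
obs 3: x=7 → posterior Inverse-Gamma(33/10, 71/3)
obs 4: x=-4 → posterior Inverse-Gamma(19/5, 217/6)
obs 5: x=1/4 → posterior Inverse-Gamma(43/10, 3499/96)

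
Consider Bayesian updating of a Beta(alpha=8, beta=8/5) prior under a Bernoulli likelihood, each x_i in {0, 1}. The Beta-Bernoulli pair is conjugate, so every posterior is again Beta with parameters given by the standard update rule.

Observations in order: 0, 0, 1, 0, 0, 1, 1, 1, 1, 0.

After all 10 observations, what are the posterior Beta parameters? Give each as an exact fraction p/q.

alpha=13, beta=33/5

obs 1: x=0 → posterior Beta(8, 13/5)
obs 2: x=0 → posterior Beta(8, 18/5)
obs 3: x=1 → posterior Beta(9, 18/5)
obs 4: x=0 → posterior Beta(9, 23/5)
obs 5: x=0 → posterior Beta(9, 28/5)
obs 6: x=1 → posterior Beta(10, 28/5)
obs 7: x=1 → posterior Beta(11, 28/5)
obs 8: x=1 → posterior Beta(12, 28/5)
obs 9: x=1 → posterior Beta(13, 28/5)
obs 10: x=0 → posterior Beta(13, 33/5)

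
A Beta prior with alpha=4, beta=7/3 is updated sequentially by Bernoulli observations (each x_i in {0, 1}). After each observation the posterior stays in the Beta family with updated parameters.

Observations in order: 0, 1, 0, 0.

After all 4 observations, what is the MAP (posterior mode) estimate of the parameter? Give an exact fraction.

12/25

obs 1: x=0 → posterior Beta(4, 10/3)
obs 2: x=1 → posterior Beta(5, 10/3)
obs 3: x=0 → posterior Beta(5, 13/3)
obs 4: x=0 → posterior Beta(5, 16/3)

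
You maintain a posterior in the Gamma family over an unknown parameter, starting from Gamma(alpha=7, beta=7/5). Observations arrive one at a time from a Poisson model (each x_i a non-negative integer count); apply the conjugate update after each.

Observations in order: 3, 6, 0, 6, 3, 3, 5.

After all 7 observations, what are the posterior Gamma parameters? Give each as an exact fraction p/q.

alpha=33, beta=42/5

obs 1: x=3 → posterior Gamma(10, 12/5)
obs 2: x=6 → posterior Gamma(16, 17/5)
obs 3: x=0 → posterior Gamma(16, 22/5)
obs 4: x=6 → posterior Gamma(22, 27/5)
obs 5: x=3 → posterior Gamma(25, 32/5)
obs 6: x=3 → posterior Gamma(28, 37/5)
obs 7: x=5 → posterior Gamma(33, 42/5)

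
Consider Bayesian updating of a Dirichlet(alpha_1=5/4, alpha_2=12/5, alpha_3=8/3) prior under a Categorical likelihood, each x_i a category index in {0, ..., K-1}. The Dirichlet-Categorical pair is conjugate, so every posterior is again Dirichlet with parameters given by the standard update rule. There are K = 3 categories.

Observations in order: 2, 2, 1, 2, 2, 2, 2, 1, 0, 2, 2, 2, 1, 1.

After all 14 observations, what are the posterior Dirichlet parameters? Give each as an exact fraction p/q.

obs 1: x=2 → posterior Dirichlet(5/4, 12/5, 11/3)
obs 2: x=2 → posterior Dirichlet(5/4, 12/5, 14/3)
obs 3: x=1 → posterior Dirichlet(5/4, 17/5, 14/3)
obs 4: x=2 → posterior Dirichlet(5/4, 17/5, 17/3)
obs 5: x=2 → posterior Dirichlet(5/4, 17/5, 20/3)
obs 6: x=2 → posterior Dirichlet(5/4, 17/5, 23/3)
obs 7: x=2 → posterior Dirichlet(5/4, 17/5, 26/3)
obs 8: x=1 → posterior Dirichlet(5/4, 22/5, 26/3)
obs 9: x=0 → posterior Dirichlet(9/4, 22/5, 26/3)
obs 10: x=2 → posterior Dirichlet(9/4, 22/5, 29/3)
obs 11: x=2 → posterior Dirichlet(9/4, 22/5, 32/3)
obs 12: x=2 → posterior Dirichlet(9/4, 22/5, 35/3)
obs 13: x=1 → posterior Dirichlet(9/4, 27/5, 35/3)
obs 14: x=1 → posterior Dirichlet(9/4, 32/5, 35/3)

alpha_1=9/4, alpha_2=32/5, alpha_3=35/3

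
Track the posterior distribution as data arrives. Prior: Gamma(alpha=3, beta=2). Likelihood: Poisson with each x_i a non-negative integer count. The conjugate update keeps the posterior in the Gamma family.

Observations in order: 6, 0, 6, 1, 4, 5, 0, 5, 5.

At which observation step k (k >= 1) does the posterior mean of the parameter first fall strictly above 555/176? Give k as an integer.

k = 9

obs 1: x=6 → posterior Gamma(9, 3)
obs 2: x=0 → posterior Gamma(9, 4)
obs 3: x=6 → posterior Gamma(15, 5)
obs 4: x=1 → posterior Gamma(16, 6)
obs 5: x=4 → posterior Gamma(20, 7)
obs 6: x=5 → posterior Gamma(25, 8)
obs 7: x=0 → posterior Gamma(25, 9)
obs 8: x=5 → posterior Gamma(30, 10)
obs 9: x=5 → posterior Gamma(35, 11)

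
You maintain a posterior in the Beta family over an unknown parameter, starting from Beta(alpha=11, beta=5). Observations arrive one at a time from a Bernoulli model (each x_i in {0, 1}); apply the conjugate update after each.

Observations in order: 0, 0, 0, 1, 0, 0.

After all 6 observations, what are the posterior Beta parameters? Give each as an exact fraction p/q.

alpha=12, beta=10

obs 1: x=0 → posterior Beta(11, 6)
obs 2: x=0 → posterior Beta(11, 7)
obs 3: x=0 → posterior Beta(11, 8)
obs 4: x=1 → posterior Beta(12, 8)
obs 5: x=0 → posterior Beta(12, 9)
obs 6: x=0 → posterior Beta(12, 10)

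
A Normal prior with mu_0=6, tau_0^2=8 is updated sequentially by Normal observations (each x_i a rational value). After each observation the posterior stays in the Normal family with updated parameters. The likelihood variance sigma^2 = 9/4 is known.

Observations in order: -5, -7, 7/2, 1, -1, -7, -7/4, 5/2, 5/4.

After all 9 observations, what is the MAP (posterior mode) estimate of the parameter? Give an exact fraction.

obs 1: x=-5 → posterior Normal(-106/41, 72/41)
obs 2: x=-7 → posterior Normal(-330/73, 72/73)
obs 3: x=7/2 → posterior Normal(-218/105, 24/35)
obs 4: x=1 → posterior Normal(-186/137, 72/137)
obs 5: x=-1 → posterior Normal(-218/169, 72/169)
obs 6: x=-7 → posterior Normal(-442/201, 24/67)
obs 7: x=-7/4 → posterior Normal(-498/233, 72/233)
obs 8: x=5/2 → posterior Normal(-418/265, 72/265)
obs 9: x=5/4 → posterior Normal(-14/11, 8/33)

-14/11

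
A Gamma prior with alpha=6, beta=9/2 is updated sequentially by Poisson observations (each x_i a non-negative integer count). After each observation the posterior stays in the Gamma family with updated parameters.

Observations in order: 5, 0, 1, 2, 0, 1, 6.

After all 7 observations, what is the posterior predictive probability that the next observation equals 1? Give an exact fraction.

obs 1: x=5 → posterior Gamma(11, 11/2)
obs 2: x=0 → posterior Gamma(11, 13/2)
obs 3: x=1 → posterior Gamma(12, 15/2)
obs 4: x=2 → posterior Gamma(14, 17/2)
obs 5: x=0 → posterior Gamma(14, 19/2)
obs 6: x=1 → posterior Gamma(15, 21/2)
obs 7: x=6 → posterior Gamma(21, 23/2)

1657806533069210407264482764166/5684341886080801486968994140625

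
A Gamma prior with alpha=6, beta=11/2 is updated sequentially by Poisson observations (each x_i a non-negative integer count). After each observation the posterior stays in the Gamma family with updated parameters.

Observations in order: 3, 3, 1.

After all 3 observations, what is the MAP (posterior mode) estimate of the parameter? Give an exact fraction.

24/17

obs 1: x=3 → posterior Gamma(9, 13/2)
obs 2: x=3 → posterior Gamma(12, 15/2)
obs 3: x=1 → posterior Gamma(13, 17/2)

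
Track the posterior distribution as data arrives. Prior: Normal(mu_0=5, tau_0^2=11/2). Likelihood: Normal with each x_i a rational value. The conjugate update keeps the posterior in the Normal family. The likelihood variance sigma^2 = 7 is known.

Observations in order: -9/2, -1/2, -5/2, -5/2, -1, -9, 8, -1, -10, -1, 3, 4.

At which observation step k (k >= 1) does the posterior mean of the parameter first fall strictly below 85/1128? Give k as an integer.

obs 1: x=-9/2 → posterior Normal(41/50, 77/25)
obs 2: x=-1/2 → posterior Normal(5/12, 77/36)
obs 3: x=-5/2 → posterior Normal(-25/94, 77/47)
obs 4: x=-5/2 → posterior Normal(-20/29, 77/58)
obs 5: x=-1 → posterior Normal(-17/23, 77/69)
obs 6: x=-9 → posterior Normal(-15/8, 77/80)
obs 7: x=8 → posterior Normal(-62/91, 11/13)
obs 8: x=-1 → posterior Normal(-73/102, 77/102)
obs 9: x=-10 → posterior Normal(-183/113, 77/113)
obs 10: x=-1 → posterior Normal(-97/62, 77/124)
obs 11: x=3 → posterior Normal(-161/135, 77/135)
obs 12: x=4 → posterior Normal(-117/146, 77/146)

k = 3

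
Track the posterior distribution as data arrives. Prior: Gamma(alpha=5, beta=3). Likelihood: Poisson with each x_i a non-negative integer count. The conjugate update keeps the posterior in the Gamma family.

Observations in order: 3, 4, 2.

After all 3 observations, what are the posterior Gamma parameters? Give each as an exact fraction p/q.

obs 1: x=3 → posterior Gamma(8, 4)
obs 2: x=4 → posterior Gamma(12, 5)
obs 3: x=2 → posterior Gamma(14, 6)

alpha=14, beta=6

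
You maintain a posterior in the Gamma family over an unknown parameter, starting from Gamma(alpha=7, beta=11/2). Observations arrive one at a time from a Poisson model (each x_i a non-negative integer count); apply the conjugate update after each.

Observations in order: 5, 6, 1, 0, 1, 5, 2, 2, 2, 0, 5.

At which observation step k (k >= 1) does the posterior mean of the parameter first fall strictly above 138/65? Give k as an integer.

k = 2

obs 1: x=5 → posterior Gamma(12, 13/2)
obs 2: x=6 → posterior Gamma(18, 15/2)
obs 3: x=1 → posterior Gamma(19, 17/2)
obs 4: x=0 → posterior Gamma(19, 19/2)
obs 5: x=1 → posterior Gamma(20, 21/2)
obs 6: x=5 → posterior Gamma(25, 23/2)
obs 7: x=2 → posterior Gamma(27, 25/2)
obs 8: x=2 → posterior Gamma(29, 27/2)
obs 9: x=2 → posterior Gamma(31, 29/2)
obs 10: x=0 → posterior Gamma(31, 31/2)
obs 11: x=5 → posterior Gamma(36, 33/2)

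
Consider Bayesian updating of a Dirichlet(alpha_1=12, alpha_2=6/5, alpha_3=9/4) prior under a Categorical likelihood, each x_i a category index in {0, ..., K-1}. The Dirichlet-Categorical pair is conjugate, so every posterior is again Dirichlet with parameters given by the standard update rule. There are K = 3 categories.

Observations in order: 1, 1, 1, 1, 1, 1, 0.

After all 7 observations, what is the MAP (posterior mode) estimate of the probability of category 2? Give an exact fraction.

obs 1: x=1 → posterior Dirichlet(12, 11/5, 9/4)
obs 2: x=1 → posterior Dirichlet(12, 16/5, 9/4)
obs 3: x=1 → posterior Dirichlet(12, 21/5, 9/4)
obs 4: x=1 → posterior Dirichlet(12, 26/5, 9/4)
obs 5: x=1 → posterior Dirichlet(12, 31/5, 9/4)
obs 6: x=1 → posterior Dirichlet(12, 36/5, 9/4)
obs 7: x=0 → posterior Dirichlet(13, 36/5, 9/4)

25/389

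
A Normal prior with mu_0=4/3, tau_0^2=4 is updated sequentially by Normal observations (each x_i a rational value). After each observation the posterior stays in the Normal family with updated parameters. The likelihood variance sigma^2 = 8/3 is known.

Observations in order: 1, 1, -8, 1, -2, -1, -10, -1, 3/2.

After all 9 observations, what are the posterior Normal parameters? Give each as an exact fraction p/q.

mu_0=-299/174, tau_0^2=8/29

obs 1: x=1 → posterior Normal(17/15, 8/5)
obs 2: x=1 → posterior Normal(13/12, 1)
obs 3: x=-8 → posterior Normal(-46/33, 8/11)
obs 4: x=1 → posterior Normal(-37/42, 4/7)
obs 5: x=-2 → posterior Normal(-55/51, 8/17)
obs 6: x=-1 → posterior Normal(-16/15, 2/5)
obs 7: x=-10 → posterior Normal(-154/69, 8/23)
obs 8: x=-1 → posterior Normal(-163/78, 4/13)
obs 9: x=3/2 → posterior Normal(-299/174, 8/29)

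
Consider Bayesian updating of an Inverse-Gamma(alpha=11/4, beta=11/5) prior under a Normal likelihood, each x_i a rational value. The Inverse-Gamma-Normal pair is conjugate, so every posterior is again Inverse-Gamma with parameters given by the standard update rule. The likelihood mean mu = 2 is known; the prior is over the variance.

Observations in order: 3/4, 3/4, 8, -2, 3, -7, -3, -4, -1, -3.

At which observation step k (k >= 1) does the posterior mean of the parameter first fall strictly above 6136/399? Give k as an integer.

k = 7

obs 1: x=3/4 → posterior Inverse-Gamma(13/4, 477/160)
obs 2: x=3/4 → posterior Inverse-Gamma(15/4, 301/80)
obs 3: x=8 → posterior Inverse-Gamma(17/4, 1741/80)
obs 4: x=-2 → posterior Inverse-Gamma(19/4, 2381/80)
obs 5: x=3 → posterior Inverse-Gamma(21/4, 2421/80)
obs 6: x=-7 → posterior Inverse-Gamma(23/4, 5661/80)
obs 7: x=-3 → posterior Inverse-Gamma(25/4, 6661/80)
obs 8: x=-4 → posterior Inverse-Gamma(27/4, 8101/80)
obs 9: x=-1 → posterior Inverse-Gamma(29/4, 8461/80)
obs 10: x=-3 → posterior Inverse-Gamma(31/4, 9461/80)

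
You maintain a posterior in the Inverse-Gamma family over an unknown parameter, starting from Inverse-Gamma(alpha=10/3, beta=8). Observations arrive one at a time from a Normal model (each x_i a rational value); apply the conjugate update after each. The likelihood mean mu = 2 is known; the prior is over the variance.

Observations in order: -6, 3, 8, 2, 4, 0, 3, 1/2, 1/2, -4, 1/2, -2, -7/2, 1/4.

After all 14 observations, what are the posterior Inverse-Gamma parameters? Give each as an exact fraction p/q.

alpha=31/3, beta=3489/32

obs 1: x=-6 → posterior Inverse-Gamma(23/6, 40)
obs 2: x=3 → posterior Inverse-Gamma(13/3, 81/2)
obs 3: x=8 → posterior Inverse-Gamma(29/6, 117/2)
obs 4: x=2 → posterior Inverse-Gamma(16/3, 117/2)
obs 5: x=4 → posterior Inverse-Gamma(35/6, 121/2)
obs 6: x=0 → posterior Inverse-Gamma(19/3, 125/2)
obs 7: x=3 → posterior Inverse-Gamma(41/6, 63)
obs 8: x=1/2 → posterior Inverse-Gamma(22/3, 513/8)
obs 9: x=1/2 → posterior Inverse-Gamma(47/6, 261/4)
obs 10: x=-4 → posterior Inverse-Gamma(25/3, 333/4)
obs 11: x=1/2 → posterior Inverse-Gamma(53/6, 675/8)
obs 12: x=-2 → posterior Inverse-Gamma(28/3, 739/8)
obs 13: x=-7/2 → posterior Inverse-Gamma(59/6, 215/2)
obs 14: x=1/4 → posterior Inverse-Gamma(31/3, 3489/32)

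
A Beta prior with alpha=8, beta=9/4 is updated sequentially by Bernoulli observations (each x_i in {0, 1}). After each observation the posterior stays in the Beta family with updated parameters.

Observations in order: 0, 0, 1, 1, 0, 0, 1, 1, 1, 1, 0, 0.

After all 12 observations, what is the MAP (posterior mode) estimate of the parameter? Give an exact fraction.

obs 1: x=0 → posterior Beta(8, 13/4)
obs 2: x=0 → posterior Beta(8, 17/4)
obs 3: x=1 → posterior Beta(9, 17/4)
obs 4: x=1 → posterior Beta(10, 17/4)
obs 5: x=0 → posterior Beta(10, 21/4)
obs 6: x=0 → posterior Beta(10, 25/4)
obs 7: x=1 → posterior Beta(11, 25/4)
obs 8: x=1 → posterior Beta(12, 25/4)
obs 9: x=1 → posterior Beta(13, 25/4)
obs 10: x=1 → posterior Beta(14, 25/4)
obs 11: x=0 → posterior Beta(14, 29/4)
obs 12: x=0 → posterior Beta(14, 33/4)

52/81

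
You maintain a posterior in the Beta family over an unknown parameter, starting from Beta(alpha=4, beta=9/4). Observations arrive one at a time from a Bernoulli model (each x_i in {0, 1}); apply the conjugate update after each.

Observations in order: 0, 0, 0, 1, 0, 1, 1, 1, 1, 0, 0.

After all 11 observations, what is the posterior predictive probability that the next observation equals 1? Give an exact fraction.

obs 1: x=0 → posterior Beta(4, 13/4)
obs 2: x=0 → posterior Beta(4, 17/4)
obs 3: x=0 → posterior Beta(4, 21/4)
obs 4: x=1 → posterior Beta(5, 21/4)
obs 5: x=0 → posterior Beta(5, 25/4)
obs 6: x=1 → posterior Beta(6, 25/4)
obs 7: x=1 → posterior Beta(7, 25/4)
obs 8: x=1 → posterior Beta(8, 25/4)
obs 9: x=1 → posterior Beta(9, 25/4)
obs 10: x=0 → posterior Beta(9, 29/4)
obs 11: x=0 → posterior Beta(9, 33/4)

12/23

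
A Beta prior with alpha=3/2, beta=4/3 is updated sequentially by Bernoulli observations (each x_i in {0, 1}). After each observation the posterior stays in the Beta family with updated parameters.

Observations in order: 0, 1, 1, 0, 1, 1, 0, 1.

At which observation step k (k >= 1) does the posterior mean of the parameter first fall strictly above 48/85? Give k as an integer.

obs 1: x=0 → posterior Beta(3/2, 7/3)
obs 2: x=1 → posterior Beta(5/2, 7/3)
obs 3: x=1 → posterior Beta(7/2, 7/3)
obs 4: x=0 → posterior Beta(7/2, 10/3)
obs 5: x=1 → posterior Beta(9/2, 10/3)
obs 6: x=1 → posterior Beta(11/2, 10/3)
obs 7: x=0 → posterior Beta(11/2, 13/3)
obs 8: x=1 → posterior Beta(13/2, 13/3)

k = 3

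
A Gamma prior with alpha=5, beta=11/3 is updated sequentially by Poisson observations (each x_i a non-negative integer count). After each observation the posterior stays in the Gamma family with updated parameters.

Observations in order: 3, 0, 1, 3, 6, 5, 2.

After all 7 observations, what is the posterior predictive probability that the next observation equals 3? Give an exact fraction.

obs 1: x=3 → posterior Gamma(8, 14/3)
obs 2: x=0 → posterior Gamma(8, 17/3)
obs 3: x=1 → posterior Gamma(9, 20/3)
obs 4: x=3 → posterior Gamma(12, 23/3)
obs 5: x=6 → posterior Gamma(18, 26/3)
obs 6: x=5 → posterior Gamma(23, 29/3)
obs 7: x=2 → posterior Gamma(25, 32/3)

134368999637905575760100048109619472498688/685433352805286587740184366703033447265625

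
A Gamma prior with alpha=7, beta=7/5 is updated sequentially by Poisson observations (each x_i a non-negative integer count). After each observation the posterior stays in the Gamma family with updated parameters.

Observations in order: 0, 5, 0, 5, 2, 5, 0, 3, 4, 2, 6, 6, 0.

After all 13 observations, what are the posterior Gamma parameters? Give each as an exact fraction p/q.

obs 1: x=0 → posterior Gamma(7, 12/5)
obs 2: x=5 → posterior Gamma(12, 17/5)
obs 3: x=0 → posterior Gamma(12, 22/5)
obs 4: x=5 → posterior Gamma(17, 27/5)
obs 5: x=2 → posterior Gamma(19, 32/5)
obs 6: x=5 → posterior Gamma(24, 37/5)
obs 7: x=0 → posterior Gamma(24, 42/5)
obs 8: x=3 → posterior Gamma(27, 47/5)
obs 9: x=4 → posterior Gamma(31, 52/5)
obs 10: x=2 → posterior Gamma(33, 57/5)
obs 11: x=6 → posterior Gamma(39, 62/5)
obs 12: x=6 → posterior Gamma(45, 67/5)
obs 13: x=0 → posterior Gamma(45, 72/5)

alpha=45, beta=72/5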